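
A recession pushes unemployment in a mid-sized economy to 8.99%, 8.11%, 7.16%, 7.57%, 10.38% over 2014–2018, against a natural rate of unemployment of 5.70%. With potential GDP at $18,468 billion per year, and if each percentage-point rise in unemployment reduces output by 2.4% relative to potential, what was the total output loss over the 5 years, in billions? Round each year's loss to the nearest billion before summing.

$6,076 billion

Year 2014: gap = -2.4 × (8.99 - 5.7) = -7.896%, loss ≈ 18468 × 7.896/100 ≈ 1458.
Year 2015: gap = -2.4 × (8.11 - 5.7) = -5.784%, loss ≈ 18468 × 5.784/100 ≈ 1068.
Year 2016: gap = -2.4 × (7.16 - 5.7) = -3.504%, loss ≈ 18468 × 3.504/100 ≈ 647.
Year 2017: gap = -2.4 × (7.57 - 5.7) = -4.488%, loss ≈ 18468 × 4.488/100 ≈ 829.
Year 2018: gap = -2.4 × (10.38 - 5.7) = -11.232%, loss ≈ 18468 × 11.232/100 ≈ 2074.
Total lost output = 1458 + 1068 + 647 + 829 + 2074 = 6076 billion.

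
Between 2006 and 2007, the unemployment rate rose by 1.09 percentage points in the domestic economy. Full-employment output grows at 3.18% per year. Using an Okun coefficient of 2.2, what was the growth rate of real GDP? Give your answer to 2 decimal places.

Growth-rate Okun's law: g_Y = g_Y* - β × Δu.
g_Y = 3.18 - 2.2 × (1.09) = 3.18 - 2.398 = 0.782%, i.e. 0.78% to 2 d.p.

0.78%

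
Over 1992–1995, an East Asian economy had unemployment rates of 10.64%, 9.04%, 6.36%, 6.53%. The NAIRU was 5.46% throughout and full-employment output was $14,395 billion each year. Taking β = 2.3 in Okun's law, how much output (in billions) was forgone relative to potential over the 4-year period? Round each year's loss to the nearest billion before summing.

Year 1992: gap = -2.3 × (10.64 - 5.46) = -11.914%, loss ≈ 14395 × 11.914/100 ≈ 1715.
Year 1993: gap = -2.3 × (9.04 - 5.46) = -8.234%, loss ≈ 14395 × 8.234/100 ≈ 1185.
Year 1994: gap = -2.3 × (6.36 - 5.46) = -2.07%, loss ≈ 14395 × 2.07/100 ≈ 298.
Year 1995: gap = -2.3 × (6.53 - 5.46) = -2.461%, loss ≈ 14395 × 2.461/100 ≈ 354.
Total lost output = 1715 + 1185 + 298 + 354 = 3552 billion.

$3,552 billion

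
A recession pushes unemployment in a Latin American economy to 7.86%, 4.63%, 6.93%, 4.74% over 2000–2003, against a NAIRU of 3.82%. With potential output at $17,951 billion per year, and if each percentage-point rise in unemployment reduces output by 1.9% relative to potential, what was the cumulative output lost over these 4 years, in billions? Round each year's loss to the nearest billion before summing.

$3,029 billion

Year 2000: gap = -1.9 × (7.86 - 3.82) = -7.676%, loss ≈ 17951 × 7.676/100 ≈ 1378.
Year 2001: gap = -1.9 × (4.63 - 3.82) = -1.539%, loss ≈ 17951 × 1.539/100 ≈ 276.
Year 2002: gap = -1.9 × (6.93 - 3.82) = -5.909%, loss ≈ 17951 × 5.909/100 ≈ 1061.
Year 2003: gap = -1.9 × (4.74 - 3.82) = -1.748%, loss ≈ 17951 × 1.748/100 ≈ 314.
Total lost output = 1378 + 276 + 1061 + 314 = 3029 billion.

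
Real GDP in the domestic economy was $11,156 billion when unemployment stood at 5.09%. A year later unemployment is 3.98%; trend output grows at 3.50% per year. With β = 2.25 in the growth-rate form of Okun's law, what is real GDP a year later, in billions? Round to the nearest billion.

$11,825 billion

Δu = 3.98 - 5.09 = -1.11 points.
Okun's law (growth form): g_Y = g_Y* - β × Δu = 3.50 - 2.25 × (-1.11) = 3.5 + 2.4975 = 5.9975%.
Real GDP in the next year = 11156 × (1 + 5.9975/100) = 11156 × 1.059975 ≈ 11825 billion.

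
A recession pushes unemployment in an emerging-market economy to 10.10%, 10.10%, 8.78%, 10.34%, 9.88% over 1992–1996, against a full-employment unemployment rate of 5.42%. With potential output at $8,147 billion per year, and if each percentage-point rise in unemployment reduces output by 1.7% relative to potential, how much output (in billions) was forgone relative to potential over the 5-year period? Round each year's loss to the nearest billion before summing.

Year 1992: gap = -1.7 × (10.1 - 5.42) = -7.956%, loss ≈ 8147 × 7.956/100 ≈ 648.
Year 1993: gap = -1.7 × (10.1 - 5.42) = -7.956%, loss ≈ 8147 × 7.956/100 ≈ 648.
Year 1994: gap = -1.7 × (8.78 - 5.42) = -5.712%, loss ≈ 8147 × 5.712/100 ≈ 465.
Year 1995: gap = -1.7 × (10.34 - 5.42) = -8.364%, loss ≈ 8147 × 8.364/100 ≈ 681.
Year 1996: gap = -1.7 × (9.88 - 5.42) = -7.582%, loss ≈ 8147 × 7.582/100 ≈ 618.
Total lost output = 648 + 648 + 465 + 681 + 618 = 3060 billion.

$3,060 billion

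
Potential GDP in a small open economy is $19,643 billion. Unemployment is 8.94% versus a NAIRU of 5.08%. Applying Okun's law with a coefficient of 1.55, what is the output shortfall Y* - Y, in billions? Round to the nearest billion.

Output gap = -1.55 × (8.94 - 5.08) = -1.55 × 3.86 = -5.983%.
Actual GDP ≈ 19643 × 0.94017 ≈ 18468 billion, so the shortfall is 19643 - 18468 = 1175 billion.

$1,175 billion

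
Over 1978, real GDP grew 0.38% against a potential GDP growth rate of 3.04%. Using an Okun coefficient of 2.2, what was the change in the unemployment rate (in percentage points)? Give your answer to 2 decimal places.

Growth-rate Okun's law: g_Y = g_Y* - β × Δu, so Δu = (g_Y* - g_Y)/β.
Δu = (3.04 - 0.38)/2.2 = 2.66/2.2 = 1.21 percentage points.

1.21 percentage points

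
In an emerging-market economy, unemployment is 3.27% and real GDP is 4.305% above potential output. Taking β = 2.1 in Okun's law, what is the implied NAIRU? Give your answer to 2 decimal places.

From Okun's law, u - u* = -(output gap)/β = -(4.305)/2.1 = -2.05 points.
So u* = 3.27 + 2.05 = 5.32%.

5.32%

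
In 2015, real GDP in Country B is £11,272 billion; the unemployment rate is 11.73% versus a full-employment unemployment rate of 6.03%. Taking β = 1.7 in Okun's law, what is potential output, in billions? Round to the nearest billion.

Unemployment gap = 11.73 - 6.03 = 5.7 points, so output gap = -1.7 × 5.7 = -9.69%.
Since Y = Y* × (1 + gap/100), Y* = 11272/0.9031 ≈ 12481 billion.

£12,481 billion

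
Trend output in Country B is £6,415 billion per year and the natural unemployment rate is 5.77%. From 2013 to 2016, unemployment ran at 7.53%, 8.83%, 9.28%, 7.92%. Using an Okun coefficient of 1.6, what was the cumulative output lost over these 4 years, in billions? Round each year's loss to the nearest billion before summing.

Year 2013: gap = -1.6 × (7.53 - 5.77) = -2.816%, loss ≈ 6415 × 2.816/100 ≈ 181.
Year 2014: gap = -1.6 × (8.83 - 5.77) = -4.896%, loss ≈ 6415 × 4.896/100 ≈ 314.
Year 2015: gap = -1.6 × (9.28 - 5.77) = -5.616%, loss ≈ 6415 × 5.616/100 ≈ 360.
Year 2016: gap = -1.6 × (7.92 - 5.77) = -3.44%, loss ≈ 6415 × 3.44/100 ≈ 221.
Total lost output = 181 + 314 + 360 + 221 = 1076 billion.

£1,076 billion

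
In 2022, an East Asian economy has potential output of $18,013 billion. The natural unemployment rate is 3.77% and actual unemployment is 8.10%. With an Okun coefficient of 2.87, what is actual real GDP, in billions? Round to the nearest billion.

Unemployment gap = 8.1 - 3.77 = 4.33 points, so the output gap is -2.87 × 4.33 = -12.4271%.
Actual GDP = 18013 × (1 - 12.4271/100) = 18013 × 0.875729 ≈ 15775 billion.

$15,775 billion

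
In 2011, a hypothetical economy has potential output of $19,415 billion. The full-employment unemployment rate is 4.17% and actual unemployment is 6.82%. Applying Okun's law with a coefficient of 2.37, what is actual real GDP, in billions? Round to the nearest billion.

Unemployment gap = 6.82 - 4.17 = 2.65 points, so the output gap is -2.37 × 2.65 = -6.2805%.
Actual GDP = 19415 × (1 - 6.2805/100) = 19415 × 0.937195 ≈ 18196 billion.

$18,196 billion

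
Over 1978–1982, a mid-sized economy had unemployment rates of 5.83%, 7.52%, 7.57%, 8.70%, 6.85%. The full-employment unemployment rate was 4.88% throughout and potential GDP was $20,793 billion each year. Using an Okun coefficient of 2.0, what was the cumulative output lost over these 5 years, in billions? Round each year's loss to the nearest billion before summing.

Year 1978: gap = -2.0 × (5.83 - 4.88) = -1.9%, loss ≈ 20793 × 1.9/100 ≈ 395.
Year 1979: gap = -2.0 × (7.52 - 4.88) = -5.28%, loss ≈ 20793 × 5.28/100 ≈ 1098.
Year 1980: gap = -2.0 × (7.57 - 4.88) = -5.38%, loss ≈ 20793 × 5.38/100 ≈ 1119.
Year 1981: gap = -2.0 × (8.7 - 4.88) = -7.64%, loss ≈ 20793 × 7.64/100 ≈ 1589.
Year 1982: gap = -2.0 × (6.85 - 4.88) = -3.94%, loss ≈ 20793 × 3.94/100 ≈ 819.
Total lost output = 395 + 1098 + 1119 + 1589 + 819 = 5020 billion.

$5,020 billion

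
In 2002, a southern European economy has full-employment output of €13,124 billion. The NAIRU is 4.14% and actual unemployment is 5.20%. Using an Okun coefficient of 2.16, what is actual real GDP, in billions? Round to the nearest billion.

€12,824 billion

Unemployment gap = 5.2 - 4.14 = 1.06 points, so the output gap is -2.16 × 1.06 = -2.2896%.
Actual GDP = 13124 × (1 - 2.2896/100) = 13124 × 0.977104 ≈ 12824 billion.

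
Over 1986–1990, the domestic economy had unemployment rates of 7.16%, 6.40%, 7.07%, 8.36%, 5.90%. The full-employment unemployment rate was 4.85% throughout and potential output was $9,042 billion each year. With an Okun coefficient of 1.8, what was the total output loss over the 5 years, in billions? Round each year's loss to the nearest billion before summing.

Year 1986: gap = -1.8 × (7.16 - 4.85) = -4.158%, loss ≈ 9042 × 4.158/100 ≈ 376.
Year 1987: gap = -1.8 × (6.4 - 4.85) = -2.79%, loss ≈ 9042 × 2.79/100 ≈ 252.
Year 1988: gap = -1.8 × (7.07 - 4.85) = -3.996%, loss ≈ 9042 × 3.996/100 ≈ 361.
Year 1989: gap = -1.8 × (8.36 - 4.85) = -6.318%, loss ≈ 9042 × 6.318/100 ≈ 571.
Year 1990: gap = -1.8 × (5.9 - 4.85) = -1.89%, loss ≈ 9042 × 1.89/100 ≈ 171.
Total lost output = 376 + 252 + 361 + 571 + 171 = 1731 billion.

$1,731 billion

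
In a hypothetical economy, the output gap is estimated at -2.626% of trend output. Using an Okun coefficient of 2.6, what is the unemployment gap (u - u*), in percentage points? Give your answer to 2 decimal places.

1.01 percentage points

Okun's law: output gap = -β × (u - u*), so u - u* = -(output gap)/β.
u - u* = -(-2.626)/2.6 = 1.01 percentage points.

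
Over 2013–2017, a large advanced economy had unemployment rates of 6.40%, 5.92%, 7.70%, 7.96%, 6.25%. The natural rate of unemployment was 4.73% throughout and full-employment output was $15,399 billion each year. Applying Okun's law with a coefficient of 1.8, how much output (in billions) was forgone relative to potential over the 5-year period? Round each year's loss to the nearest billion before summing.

Year 2013: gap = -1.8 × (6.4 - 4.73) = -3.006%, loss ≈ 15399 × 3.006/100 ≈ 463.
Year 2014: gap = -1.8 × (5.92 - 4.73) = -2.142%, loss ≈ 15399 × 2.142/100 ≈ 330.
Year 2015: gap = -1.8 × (7.7 - 4.73) = -5.346%, loss ≈ 15399 × 5.346/100 ≈ 823.
Year 2016: gap = -1.8 × (7.96 - 4.73) = -5.814%, loss ≈ 15399 × 5.814/100 ≈ 895.
Year 2017: gap = -1.8 × (6.25 - 4.73) = -2.736%, loss ≈ 15399 × 2.736/100 ≈ 421.
Total lost output = 463 + 330 + 823 + 895 + 421 = 2932 billion.

$2,932 billion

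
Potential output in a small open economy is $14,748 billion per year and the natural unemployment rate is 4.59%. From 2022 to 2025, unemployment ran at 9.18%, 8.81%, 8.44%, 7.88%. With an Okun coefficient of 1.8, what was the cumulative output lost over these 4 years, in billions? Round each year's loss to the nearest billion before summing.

$4,233 billion

Year 2022: gap = -1.8 × (9.18 - 4.59) = -8.262%, loss ≈ 14748 × 8.262/100 ≈ 1218.
Year 2023: gap = -1.8 × (8.81 - 4.59) = -7.596%, loss ≈ 14748 × 7.596/100 ≈ 1120.
Year 2024: gap = -1.8 × (8.44 - 4.59) = -6.93%, loss ≈ 14748 × 6.93/100 ≈ 1022.
Year 2025: gap = -1.8 × (7.88 - 4.59) = -5.922%, loss ≈ 14748 × 5.922/100 ≈ 873.
Total lost output = 1218 + 1120 + 1022 + 873 = 4233 billion.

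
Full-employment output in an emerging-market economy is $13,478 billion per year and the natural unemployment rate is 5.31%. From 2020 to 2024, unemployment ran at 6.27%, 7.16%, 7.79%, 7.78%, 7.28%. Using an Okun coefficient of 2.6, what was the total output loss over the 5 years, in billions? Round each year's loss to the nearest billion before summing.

Year 2020: gap = -2.6 × (6.27 - 5.31) = -2.496%, loss ≈ 13478 × 2.496/100 ≈ 336.
Year 2021: gap = -2.6 × (7.16 - 5.31) = -4.81%, loss ≈ 13478 × 4.81/100 ≈ 648.
Year 2022: gap = -2.6 × (7.79 - 5.31) = -6.448%, loss ≈ 13478 × 6.448/100 ≈ 869.
Year 2023: gap = -2.6 × (7.78 - 5.31) = -6.422%, loss ≈ 13478 × 6.422/100 ≈ 866.
Year 2024: gap = -2.6 × (7.28 - 5.31) = -5.122%, loss ≈ 13478 × 5.122/100 ≈ 690.
Total lost output = 336 + 648 + 869 + 866 + 690 = 3409 billion.

$3,409 billion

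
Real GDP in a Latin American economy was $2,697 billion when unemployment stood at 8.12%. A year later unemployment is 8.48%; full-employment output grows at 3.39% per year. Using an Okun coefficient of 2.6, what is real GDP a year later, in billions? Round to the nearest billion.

$2,763 billion

Δu = 8.48 - 8.12 = 0.36 points.
Okun's law (growth form): g_Y = g_Y* - β × Δu = 3.39 - 2.6 × (0.36) = 3.39 - 0.936 = 2.454%.
Real GDP in the next year = 2697 × (1 + 2.454/100) = 2697 × 1.02454 ≈ 2763 billion.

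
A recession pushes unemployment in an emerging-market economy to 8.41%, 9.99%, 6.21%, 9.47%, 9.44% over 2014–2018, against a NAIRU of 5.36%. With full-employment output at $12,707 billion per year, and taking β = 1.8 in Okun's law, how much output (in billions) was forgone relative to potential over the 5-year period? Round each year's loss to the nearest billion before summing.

$3,824 billion

Year 2014: gap = -1.8 × (8.41 - 5.36) = -5.49%, loss ≈ 12707 × 5.49/100 ≈ 698.
Year 2015: gap = -1.8 × (9.99 - 5.36) = -8.334%, loss ≈ 12707 × 8.334/100 ≈ 1059.
Year 2016: gap = -1.8 × (6.21 - 5.36) = -1.53%, loss ≈ 12707 × 1.53/100 ≈ 194.
Year 2017: gap = -1.8 × (9.47 - 5.36) = -7.398%, loss ≈ 12707 × 7.398/100 ≈ 940.
Year 2018: gap = -1.8 × (9.44 - 5.36) = -7.344%, loss ≈ 12707 × 7.344/100 ≈ 933.
Total lost output = 698 + 1059 + 194 + 940 + 933 = 3824 billion.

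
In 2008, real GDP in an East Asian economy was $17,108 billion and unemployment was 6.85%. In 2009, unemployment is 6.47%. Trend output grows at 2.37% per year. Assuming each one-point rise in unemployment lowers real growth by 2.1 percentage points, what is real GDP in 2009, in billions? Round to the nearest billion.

$17,650 billion

Δu = 6.47 - 6.85 = -0.38 points.
Okun's law (growth form): g_Y = g_Y* - β × Δu = 2.37 - 2.1 × (-0.38) = 2.37 + 0.798 = 3.168%.
Real GDP in the next year = 17108 × (1 + 3.168/100) = 17108 × 1.03168 ≈ 17650 billion.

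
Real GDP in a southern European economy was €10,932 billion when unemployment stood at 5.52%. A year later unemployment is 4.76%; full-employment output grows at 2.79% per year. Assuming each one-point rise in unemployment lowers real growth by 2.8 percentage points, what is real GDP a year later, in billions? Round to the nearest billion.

Δu = 4.76 - 5.52 = -0.76 points.
Okun's law (growth form): g_Y = g_Y* - β × Δu = 2.79 - 2.8 × (-0.76) = 2.79 + 2.128 = 4.918%.
Real GDP in the next year = 10932 × (1 + 4.918/100) = 10932 × 1.04918 ≈ 11470 billion.

€11,470 billion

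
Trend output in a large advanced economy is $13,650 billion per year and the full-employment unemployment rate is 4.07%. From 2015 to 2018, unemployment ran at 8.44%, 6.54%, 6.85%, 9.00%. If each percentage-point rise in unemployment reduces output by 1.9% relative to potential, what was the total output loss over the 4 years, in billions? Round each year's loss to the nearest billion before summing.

Year 2015: gap = -1.9 × (8.44 - 4.07) = -8.303%, loss ≈ 13650 × 8.303/100 ≈ 1133.
Year 2016: gap = -1.9 × (6.54 - 4.07) = -4.693%, loss ≈ 13650 × 4.693/100 ≈ 641.
Year 2017: gap = -1.9 × (6.85 - 4.07) = -5.282%, loss ≈ 13650 × 5.282/100 ≈ 721.
Year 2018: gap = -1.9 × (9 - 4.07) = -9.367%, loss ≈ 13650 × 9.367/100 ≈ 1279.
Total lost output = 1133 + 641 + 721 + 1279 = 3774 billion.

$3,774 billion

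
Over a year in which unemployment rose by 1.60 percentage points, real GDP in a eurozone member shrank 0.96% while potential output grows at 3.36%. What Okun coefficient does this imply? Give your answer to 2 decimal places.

Growth form: g_Y = g_Y* - β × Δu, so β = (g_Y* - g_Y)/Δu.
β = (3.36 + 0.96)/1.60 = 4.32/1.60 = 2.70.

β ≈ 2.70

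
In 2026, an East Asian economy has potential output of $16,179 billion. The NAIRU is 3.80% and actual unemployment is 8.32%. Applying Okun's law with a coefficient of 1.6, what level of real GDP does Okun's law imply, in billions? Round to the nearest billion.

$15,009 billion

Unemployment gap = 8.32 - 3.8 = 4.52 points, so the output gap is -1.6 × 4.52 = -7.232%.
Actual GDP = 16179 × (1 - 7.232/100) = 16179 × 0.92768 ≈ 15009 billion.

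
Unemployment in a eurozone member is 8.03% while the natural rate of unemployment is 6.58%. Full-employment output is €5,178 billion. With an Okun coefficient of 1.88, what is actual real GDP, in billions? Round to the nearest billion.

€5,037 billion

Unemployment gap = 8.03 - 6.58 = 1.45 points, so the output gap is -1.88 × 1.45 = -2.726%.
Actual GDP = 5178 × (1 - 2.726/100) = 5178 × 0.97274 ≈ 5037 billion.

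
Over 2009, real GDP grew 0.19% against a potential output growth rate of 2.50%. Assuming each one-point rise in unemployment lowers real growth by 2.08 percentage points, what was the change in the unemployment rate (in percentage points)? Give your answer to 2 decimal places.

1.11 percentage points

Growth-rate Okun's law: g_Y = g_Y* - β × Δu, so Δu = (g_Y* - g_Y)/β.
Δu = (2.5 - 0.19)/2.08 = 2.31/2.08 = 1.11 percentage points.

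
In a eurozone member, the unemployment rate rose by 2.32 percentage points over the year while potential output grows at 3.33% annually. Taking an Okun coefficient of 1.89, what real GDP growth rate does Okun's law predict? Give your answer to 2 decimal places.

Growth-rate Okun's law: g_Y = g_Y* - β × Δu.
g_Y = 3.33 - 1.89 × (2.32) = 3.33 - 4.3848 = -1.0548%, i.e. -1.05% to 2 d.p.

-1.05%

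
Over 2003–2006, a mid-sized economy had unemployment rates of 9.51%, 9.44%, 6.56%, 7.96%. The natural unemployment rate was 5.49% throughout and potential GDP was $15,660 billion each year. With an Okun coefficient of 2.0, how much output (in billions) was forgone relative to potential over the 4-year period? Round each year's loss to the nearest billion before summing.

Year 2003: gap = -2.0 × (9.51 - 5.49) = -8.04%, loss ≈ 15660 × 8.04/100 ≈ 1259.
Year 2004: gap = -2.0 × (9.44 - 5.49) = -7.9%, loss ≈ 15660 × 7.9/100 ≈ 1237.
Year 2005: gap = -2.0 × (6.56 - 5.49) = -2.14%, loss ≈ 15660 × 2.14/100 ≈ 335.
Year 2006: gap = -2.0 × (7.96 - 5.49) = -4.94%, loss ≈ 15660 × 4.94/100 ≈ 774.
Total lost output = 1259 + 1237 + 335 + 774 = 3605 billion.

$3,605 billion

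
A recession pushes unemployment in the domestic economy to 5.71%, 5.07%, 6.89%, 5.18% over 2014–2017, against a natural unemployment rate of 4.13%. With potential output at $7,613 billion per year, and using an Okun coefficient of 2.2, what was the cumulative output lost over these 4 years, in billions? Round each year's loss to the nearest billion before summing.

Year 2014: gap = -2.2 × (5.71 - 4.13) = -3.476%, loss ≈ 7613 × 3.476/100 ≈ 265.
Year 2015: gap = -2.2 × (5.07 - 4.13) = -2.068%, loss ≈ 7613 × 2.068/100 ≈ 157.
Year 2016: gap = -2.2 × (6.89 - 4.13) = -6.072%, loss ≈ 7613 × 6.072/100 ≈ 462.
Year 2017: gap = -2.2 × (5.18 - 4.13) = -2.31%, loss ≈ 7613 × 2.31/100 ≈ 176.
Total lost output = 265 + 157 + 462 + 176 = 1060 billion.

$1,060 billion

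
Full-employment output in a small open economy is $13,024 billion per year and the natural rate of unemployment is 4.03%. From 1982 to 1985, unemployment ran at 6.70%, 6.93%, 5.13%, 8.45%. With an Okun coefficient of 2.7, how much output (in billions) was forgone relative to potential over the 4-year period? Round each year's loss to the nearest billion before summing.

Year 1982: gap = -2.7 × (6.7 - 4.03) = -7.209%, loss ≈ 13024 × 7.209/100 ≈ 939.
Year 1983: gap = -2.7 × (6.93 - 4.03) = -7.83%, loss ≈ 13024 × 7.83/100 ≈ 1020.
Year 1984: gap = -2.7 × (5.13 - 4.03) = -2.97%, loss ≈ 13024 × 2.97/100 ≈ 387.
Year 1985: gap = -2.7 × (8.45 - 4.03) = -11.934%, loss ≈ 13024 × 11.934/100 ≈ 1554.
Total lost output = 939 + 1020 + 387 + 1554 = 3900 billion.

$3,900 billion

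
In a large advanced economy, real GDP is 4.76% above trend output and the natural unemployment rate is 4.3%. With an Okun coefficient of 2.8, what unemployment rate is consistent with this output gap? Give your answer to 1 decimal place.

From Okun's law, u - u* = -(output gap)/β = -(4.76)/2.8 = -1.7 points.
So u = 4.3 - 1.7 = 2.6%.

2.6%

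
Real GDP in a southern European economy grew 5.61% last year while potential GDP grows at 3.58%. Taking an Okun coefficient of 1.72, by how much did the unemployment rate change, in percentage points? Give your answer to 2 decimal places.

Growth-rate Okun's law: g_Y = g_Y* - β × Δu, so Δu = (g_Y* - g_Y)/β.
Δu = (3.58 - 5.61)/1.72 = -2.03/1.72 = -1.18 percentage points.

-1.18 percentage points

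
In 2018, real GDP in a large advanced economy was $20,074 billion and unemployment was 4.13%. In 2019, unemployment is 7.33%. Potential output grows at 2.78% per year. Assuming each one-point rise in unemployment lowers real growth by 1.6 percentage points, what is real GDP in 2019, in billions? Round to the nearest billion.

Δu = 7.33 - 4.13 = 3.2 points.
Okun's law (growth form): g_Y = g_Y* - β × Δu = 2.78 - 1.6 × (3.20) = 2.78 - 5.12 = -2.34%.
Real GDP in the next year = 20074 × (1 - 2.34/100) = 20074 × 0.9766 ≈ 19604 billion.

$19,604 billion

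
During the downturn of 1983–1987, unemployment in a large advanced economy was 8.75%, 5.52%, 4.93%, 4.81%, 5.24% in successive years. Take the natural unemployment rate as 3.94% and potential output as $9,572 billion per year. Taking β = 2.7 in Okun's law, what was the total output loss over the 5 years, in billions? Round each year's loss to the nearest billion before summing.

$2,468 billion

Year 1983: gap = -2.7 × (8.75 - 3.94) = -12.987%, loss ≈ 9572 × 12.987/100 ≈ 1243.
Year 1984: gap = -2.7 × (5.52 - 3.94) = -4.266%, loss ≈ 9572 × 4.266/100 ≈ 408.
Year 1985: gap = -2.7 × (4.93 - 3.94) = -2.673%, loss ≈ 9572 × 2.673/100 ≈ 256.
Year 1986: gap = -2.7 × (4.81 - 3.94) = -2.349%, loss ≈ 9572 × 2.349/100 ≈ 225.
Year 1987: gap = -2.7 × (5.24 - 3.94) = -3.51%, loss ≈ 9572 × 3.51/100 ≈ 336.
Total lost output = 1243 + 408 + 256 + 225 + 336 = 2468 billion.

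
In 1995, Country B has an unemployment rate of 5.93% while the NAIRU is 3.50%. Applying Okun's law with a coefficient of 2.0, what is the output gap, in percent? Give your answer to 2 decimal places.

-4.86%

The unemployment gap is 5.93 - 3.5 = 2.43 percentage points.
Okun's law gives an output gap of -2 × 2.43 = -4.86%, i.e. 4.86% below potential.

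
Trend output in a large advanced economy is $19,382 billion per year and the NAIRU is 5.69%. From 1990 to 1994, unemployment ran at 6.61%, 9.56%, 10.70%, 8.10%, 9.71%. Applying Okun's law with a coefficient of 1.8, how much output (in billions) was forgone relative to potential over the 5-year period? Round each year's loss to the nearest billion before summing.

Year 1990: gap = -1.8 × (6.61 - 5.69) = -1.656%, loss ≈ 19382 × 1.656/100 ≈ 321.
Year 1991: gap = -1.8 × (9.56 - 5.69) = -6.966%, loss ≈ 19382 × 6.966/100 ≈ 1350.
Year 1992: gap = -1.8 × (10.7 - 5.69) = -9.018%, loss ≈ 19382 × 9.018/100 ≈ 1748.
Year 1993: gap = -1.8 × (8.1 - 5.69) = -4.338%, loss ≈ 19382 × 4.338/100 ≈ 841.
Year 1994: gap = -1.8 × (9.71 - 5.69) = -7.236%, loss ≈ 19382 × 7.236/100 ≈ 1402.
Total lost output = 321 + 1350 + 1748 + 841 + 1402 = 5662 billion.

$5,662 billion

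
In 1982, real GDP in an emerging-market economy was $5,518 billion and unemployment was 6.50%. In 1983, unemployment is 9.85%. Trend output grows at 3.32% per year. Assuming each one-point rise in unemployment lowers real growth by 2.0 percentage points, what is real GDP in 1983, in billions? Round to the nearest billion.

$5,331 billion

Δu = 9.85 - 6.5 = 3.35 points.
Okun's law (growth form): g_Y = g_Y* - β × Δu = 3.32 - 2.0 × (3.35) = 3.32 - 6.7 = -3.38%.
Real GDP in the next year = 5518 × (1 - 3.38/100) = 5518 × 0.9662 ≈ 5331 billion.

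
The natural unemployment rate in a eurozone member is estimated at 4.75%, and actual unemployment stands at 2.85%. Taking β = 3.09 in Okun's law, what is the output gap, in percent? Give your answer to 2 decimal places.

5.87%

The unemployment gap is 2.85 - 4.75 = -1.9 percentage points.
Okun's law gives an output gap of -3.09 × (-1.9) = 5.871%, i.e. 5.87% above potential.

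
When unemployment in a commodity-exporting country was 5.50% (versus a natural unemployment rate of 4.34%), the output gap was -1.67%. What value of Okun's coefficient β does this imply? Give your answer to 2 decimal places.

Okun's law: output gap = -β × (u - u*).
-1.67 = -β × (5.5 - 4.34) = -β × 1.16, so β = 1.67/1.16 = 1.44.

β ≈ 1.44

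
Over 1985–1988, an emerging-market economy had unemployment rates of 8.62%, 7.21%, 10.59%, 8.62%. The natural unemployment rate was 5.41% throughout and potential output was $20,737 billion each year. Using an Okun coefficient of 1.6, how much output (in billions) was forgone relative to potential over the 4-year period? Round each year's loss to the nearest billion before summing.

Year 1985: gap = -1.6 × (8.62 - 5.41) = -5.136%, loss ≈ 20737 × 5.136/100 ≈ 1065.
Year 1986: gap = -1.6 × (7.21 - 5.41) = -2.88%, loss ≈ 20737 × 2.88/100 ≈ 597.
Year 1987: gap = -1.6 × (10.59 - 5.41) = -8.288%, loss ≈ 20737 × 8.288/100 ≈ 1719.
Year 1988: gap = -1.6 × (8.62 - 5.41) = -5.136%, loss ≈ 20737 × 5.136/100 ≈ 1065.
Total lost output = 1065 + 597 + 1719 + 1065 = 4446 billion.

$4,446 billion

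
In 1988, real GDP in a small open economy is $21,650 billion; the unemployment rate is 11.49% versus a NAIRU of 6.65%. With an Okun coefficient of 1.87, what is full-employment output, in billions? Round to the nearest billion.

$23,804 billion

Unemployment gap = 11.49 - 6.65 = 4.84 points, so output gap = -1.87 × 4.84 = -9.0508%.
Since Y = Y* × (1 + gap/100), Y* = 21650/0.909492 ≈ 23804 billion.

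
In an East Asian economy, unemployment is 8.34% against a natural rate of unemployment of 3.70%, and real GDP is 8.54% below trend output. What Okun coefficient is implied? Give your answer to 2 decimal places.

Okun's law: output gap = -β × (u - u*).
-8.54 = -β × (8.34 - 3.7) = -β × 4.64, so β = 8.54/4.64 = 1.84.

β ≈ 1.84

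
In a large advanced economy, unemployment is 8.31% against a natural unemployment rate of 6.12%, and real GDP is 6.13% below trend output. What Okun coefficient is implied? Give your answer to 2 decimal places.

Okun's law: output gap = -β × (u - u*).
-6.13 = -β × (8.31 - 6.12) = -β × 2.19, so β = 6.13/2.19 = 2.80.

β ≈ 2.80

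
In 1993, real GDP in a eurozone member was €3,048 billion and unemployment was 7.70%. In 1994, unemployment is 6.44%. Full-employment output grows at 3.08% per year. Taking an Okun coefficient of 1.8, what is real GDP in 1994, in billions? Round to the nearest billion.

Δu = 6.44 - 7.7 = -1.26 points.
Okun's law (growth form): g_Y = g_Y* - β × Δu = 3.08 - 1.8 × (-1.26) = 3.08 + 2.268 = 5.348%.
Real GDP in the next year = 3048 × (1 + 5.348/100) = 3048 × 1.05348 ≈ 3211 billion.

€3,211 billion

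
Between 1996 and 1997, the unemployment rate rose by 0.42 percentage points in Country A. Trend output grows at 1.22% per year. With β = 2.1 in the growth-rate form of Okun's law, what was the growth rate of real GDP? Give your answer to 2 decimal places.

0.34%

Growth-rate Okun's law: g_Y = g_Y* - β × Δu.
g_Y = 1.22 - 2.1 × (0.42) = 1.22 - 0.882 = 0.338%, i.e. 0.34% to 2 d.p.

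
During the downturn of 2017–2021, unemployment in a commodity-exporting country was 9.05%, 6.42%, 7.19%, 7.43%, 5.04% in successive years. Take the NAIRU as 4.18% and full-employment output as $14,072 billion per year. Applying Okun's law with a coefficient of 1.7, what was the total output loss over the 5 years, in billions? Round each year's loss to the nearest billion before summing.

$3,404 billion

Year 2017: gap = -1.7 × (9.05 - 4.18) = -8.279%, loss ≈ 14072 × 8.279/100 ≈ 1165.
Year 2018: gap = -1.7 × (6.42 - 4.18) = -3.808%, loss ≈ 14072 × 3.808/100 ≈ 536.
Year 2019: gap = -1.7 × (7.19 - 4.18) = -5.117%, loss ≈ 14072 × 5.117/100 ≈ 720.
Year 2020: gap = -1.7 × (7.43 - 4.18) = -5.525%, loss ≈ 14072 × 5.525/100 ≈ 777.
Year 2021: gap = -1.7 × (5.04 - 4.18) = -1.462%, loss ≈ 14072 × 1.462/100 ≈ 206.
Total lost output = 1165 + 536 + 720 + 777 + 206 = 3404 billion.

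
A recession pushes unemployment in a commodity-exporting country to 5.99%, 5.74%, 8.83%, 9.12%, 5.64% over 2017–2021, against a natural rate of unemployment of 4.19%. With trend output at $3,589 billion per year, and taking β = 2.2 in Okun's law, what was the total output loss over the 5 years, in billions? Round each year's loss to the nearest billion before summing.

$1,133 billion

Year 2017: gap = -2.2 × (5.99 - 4.19) = -3.96%, loss ≈ 3589 × 3.96/100 ≈ 142.
Year 2018: gap = -2.2 × (5.74 - 4.19) = -3.41%, loss ≈ 3589 × 3.41/100 ≈ 122.
Year 2019: gap = -2.2 × (8.83 - 4.19) = -10.208%, loss ≈ 3589 × 10.208/100 ≈ 366.
Year 2020: gap = -2.2 × (9.12 - 4.19) = -10.846%, loss ≈ 3589 × 10.846/100 ≈ 389.
Year 2021: gap = -2.2 × (5.64 - 4.19) = -3.19%, loss ≈ 3589 × 3.19/100 ≈ 114.
Total lost output = 142 + 122 + 366 + 389 + 114 = 1133 billion.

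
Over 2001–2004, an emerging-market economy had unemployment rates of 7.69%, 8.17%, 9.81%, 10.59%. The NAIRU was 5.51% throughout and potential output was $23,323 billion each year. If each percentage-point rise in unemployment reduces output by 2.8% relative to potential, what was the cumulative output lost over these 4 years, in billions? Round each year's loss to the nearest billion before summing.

Year 2001: gap = -2.8 × (7.69 - 5.51) = -6.104%, loss ≈ 23323 × 6.104/100 ≈ 1424.
Year 2002: gap = -2.8 × (8.17 - 5.51) = -7.448%, loss ≈ 23323 × 7.448/100 ≈ 1737.
Year 2003: gap = -2.8 × (9.81 - 5.51) = -12.04%, loss ≈ 23323 × 12.04/100 ≈ 2808.
Year 2004: gap = -2.8 × (10.59 - 5.51) = -14.224%, loss ≈ 23323 × 14.224/100 ≈ 3317.
Total lost output = 1424 + 1737 + 2808 + 3317 = 9286 billion.

$9,286 billion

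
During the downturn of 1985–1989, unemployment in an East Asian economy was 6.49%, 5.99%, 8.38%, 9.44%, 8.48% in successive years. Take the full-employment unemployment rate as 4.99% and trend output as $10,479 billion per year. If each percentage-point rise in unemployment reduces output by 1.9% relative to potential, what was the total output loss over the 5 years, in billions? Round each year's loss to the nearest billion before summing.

$2,754 billion

Year 1985: gap = -1.9 × (6.49 - 4.99) = -2.85%, loss ≈ 10479 × 2.85/100 ≈ 299.
Year 1986: gap = -1.9 × (5.99 - 4.99) = -1.9%, loss ≈ 10479 × 1.9/100 ≈ 199.
Year 1987: gap = -1.9 × (8.38 - 4.99) = -6.441%, loss ≈ 10479 × 6.441/100 ≈ 675.
Year 1988: gap = -1.9 × (9.44 - 4.99) = -8.455%, loss ≈ 10479 × 8.455/100 ≈ 886.
Year 1989: gap = -1.9 × (8.48 - 4.99) = -6.631%, loss ≈ 10479 × 6.631/100 ≈ 695.
Total lost output = 299 + 199 + 675 + 886 + 695 = 2754 billion.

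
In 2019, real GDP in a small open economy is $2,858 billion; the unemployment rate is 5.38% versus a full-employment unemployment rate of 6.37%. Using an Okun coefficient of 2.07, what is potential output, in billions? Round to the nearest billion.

Unemployment gap = 5.38 - 6.37 = -0.99 points, so output gap = -2.07 × (-0.99) = 2.0493%.
Since Y = Y* × (1 + gap/100), Y* = 2858/1.020493 ≈ 2801 billion.

$2,801 billion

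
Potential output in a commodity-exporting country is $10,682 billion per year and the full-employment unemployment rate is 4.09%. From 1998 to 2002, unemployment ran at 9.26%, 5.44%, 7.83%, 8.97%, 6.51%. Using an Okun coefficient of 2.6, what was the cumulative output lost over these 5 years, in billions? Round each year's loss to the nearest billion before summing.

Year 1998: gap = -2.6 × (9.26 - 4.09) = -13.442%, loss ≈ 10682 × 13.442/100 ≈ 1436.
Year 1999: gap = -2.6 × (5.44 - 4.09) = -3.51%, loss ≈ 10682 × 3.51/100 ≈ 375.
Year 2000: gap = -2.6 × (7.83 - 4.09) = -9.724%, loss ≈ 10682 × 9.724/100 ≈ 1039.
Year 2001: gap = -2.6 × (8.97 - 4.09) = -12.688%, loss ≈ 10682 × 12.688/100 ≈ 1355.
Year 2002: gap = -2.6 × (6.51 - 4.09) = -6.292%, loss ≈ 10682 × 6.292/100 ≈ 672.
Total lost output = 1436 + 375 + 1039 + 1355 + 672 = 4877 billion.

$4,877 billion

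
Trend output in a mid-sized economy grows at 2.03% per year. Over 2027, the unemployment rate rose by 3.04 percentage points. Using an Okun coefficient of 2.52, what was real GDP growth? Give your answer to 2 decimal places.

Growth-rate Okun's law: g_Y = g_Y* - β × Δu.
g_Y = 2.03 - 2.52 × (3.04) = 2.03 - 7.6608 = -5.6308%, i.e. -5.63% to 2 d.p.

-5.63%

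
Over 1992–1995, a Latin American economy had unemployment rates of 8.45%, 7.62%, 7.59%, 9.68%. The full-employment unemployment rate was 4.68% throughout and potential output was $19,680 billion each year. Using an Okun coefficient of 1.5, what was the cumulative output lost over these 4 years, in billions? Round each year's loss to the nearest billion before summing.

$4,316 billion

Year 1992: gap = -1.5 × (8.45 - 4.68) = -5.655%, loss ≈ 19680 × 5.655/100 ≈ 1113.
Year 1993: gap = -1.5 × (7.62 - 4.68) = -4.41%, loss ≈ 19680 × 4.41/100 ≈ 868.
Year 1994: gap = -1.5 × (7.59 - 4.68) = -4.365%, loss ≈ 19680 × 4.365/100 ≈ 859.
Year 1995: gap = -1.5 × (9.68 - 4.68) = -7.5%, loss ≈ 19680 × 7.5/100 ≈ 1476.
Total lost output = 1113 + 868 + 859 + 1476 = 4316 billion.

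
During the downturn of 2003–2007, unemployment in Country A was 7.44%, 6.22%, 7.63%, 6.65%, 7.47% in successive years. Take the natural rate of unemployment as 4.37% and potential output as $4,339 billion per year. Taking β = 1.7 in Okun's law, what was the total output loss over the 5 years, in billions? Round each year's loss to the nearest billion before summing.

$999 billion

Year 2003: gap = -1.7 × (7.44 - 4.37) = -5.219%, loss ≈ 4339 × 5.219/100 ≈ 226.
Year 2004: gap = -1.7 × (6.22 - 4.37) = -3.145%, loss ≈ 4339 × 3.145/100 ≈ 136.
Year 2005: gap = -1.7 × (7.63 - 4.37) = -5.542%, loss ≈ 4339 × 5.542/100 ≈ 240.
Year 2006: gap = -1.7 × (6.65 - 4.37) = -3.876%, loss ≈ 4339 × 3.876/100 ≈ 168.
Year 2007: gap = -1.7 × (7.47 - 4.37) = -5.27%, loss ≈ 4339 × 5.27/100 ≈ 229.
Total lost output = 226 + 136 + 240 + 168 + 229 = 999 billion.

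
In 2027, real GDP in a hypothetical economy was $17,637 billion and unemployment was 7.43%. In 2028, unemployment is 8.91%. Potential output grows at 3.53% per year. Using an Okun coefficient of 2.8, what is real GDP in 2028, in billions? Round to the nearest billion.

Δu = 8.91 - 7.43 = 1.48 points.
Okun's law (growth form): g_Y = g_Y* - β × Δu = 3.53 - 2.8 × (1.48) = 3.53 - 4.144 = -0.614%.
Real GDP in the next year = 17637 × (1 - 0.614/100) = 17637 × 0.99386 ≈ 17529 billion.

$17,529 billion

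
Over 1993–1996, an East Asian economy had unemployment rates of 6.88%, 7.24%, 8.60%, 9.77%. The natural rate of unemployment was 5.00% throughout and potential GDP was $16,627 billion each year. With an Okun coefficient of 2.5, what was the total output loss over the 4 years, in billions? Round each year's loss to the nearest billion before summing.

Year 1993: gap = -2.5 × (6.88 - 5) = -4.7%, loss ≈ 16627 × 4.7/100 ≈ 781.
Year 1994: gap = -2.5 × (7.24 - 5) = -5.6%, loss ≈ 16627 × 5.6/100 ≈ 931.
Year 1995: gap = -2.5 × (8.6 - 5) = -9%, loss ≈ 16627 × 9/100 ≈ 1496.
Year 1996: gap = -2.5 × (9.77 - 5) = -11.925%, loss ≈ 16627 × 11.925/100 ≈ 1983.
Total lost output = 781 + 931 + 1496 + 1983 = 5191 billion.

$5,191 billion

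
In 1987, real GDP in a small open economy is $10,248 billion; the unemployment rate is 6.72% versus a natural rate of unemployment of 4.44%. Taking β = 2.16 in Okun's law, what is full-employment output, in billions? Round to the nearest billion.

$10,779 billion

Unemployment gap = 6.72 - 4.44 = 2.28 points, so output gap = -2.16 × 2.28 = -4.9248%.
Since Y = Y* × (1 + gap/100), Y* = 10248/0.950752 ≈ 10779 billion.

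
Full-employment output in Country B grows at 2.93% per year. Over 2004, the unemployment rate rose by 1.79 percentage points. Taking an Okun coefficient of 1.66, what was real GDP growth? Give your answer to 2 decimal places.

Growth-rate Okun's law: g_Y = g_Y* - β × Δu.
g_Y = 2.93 - 1.66 × (1.79) = 2.93 - 2.9714 = -0.0414%, i.e. -0.04% to 2 d.p.

-0.04%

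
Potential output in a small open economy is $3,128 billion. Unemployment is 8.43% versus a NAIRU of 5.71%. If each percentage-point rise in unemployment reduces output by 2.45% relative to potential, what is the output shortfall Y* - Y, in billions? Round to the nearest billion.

Output gap = -2.45 × (8.43 - 5.71) = -2.45 × 2.72 = -6.664%.
Actual GDP ≈ 3128 × 0.93336 ≈ 2920 billion, so the shortfall is 3128 - 2920 = 208 billion.

$208 billion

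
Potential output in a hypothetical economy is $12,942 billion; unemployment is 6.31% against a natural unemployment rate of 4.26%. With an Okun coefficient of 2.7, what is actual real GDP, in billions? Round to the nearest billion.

Unemployment gap = 6.31 - 4.26 = 2.05 points, so the output gap is -2.7 × 2.05 = -5.535%.
Actual GDP = 12942 × (1 - 5.535/100) = 12942 × 0.94465 ≈ 12226 billion.

$12,226 billion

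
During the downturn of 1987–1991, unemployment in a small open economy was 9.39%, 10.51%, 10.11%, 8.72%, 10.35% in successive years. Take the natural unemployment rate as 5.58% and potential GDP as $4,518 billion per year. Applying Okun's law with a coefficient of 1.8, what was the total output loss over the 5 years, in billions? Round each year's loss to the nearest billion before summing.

Year 1987: gap = -1.8 × (9.39 - 5.58) = -6.858%, loss ≈ 4518 × 6.858/100 ≈ 310.
Year 1988: gap = -1.8 × (10.51 - 5.58) = -8.874%, loss ≈ 4518 × 8.874/100 ≈ 401.
Year 1989: gap = -1.8 × (10.11 - 5.58) = -8.154%, loss ≈ 4518 × 8.154/100 ≈ 368.
Year 1990: gap = -1.8 × (8.72 - 5.58) = -5.652%, loss ≈ 4518 × 5.652/100 ≈ 255.
Year 1991: gap = -1.8 × (10.35 - 5.58) = -8.586%, loss ≈ 4518 × 8.586/100 ≈ 388.
Total lost output = 310 + 401 + 368 + 255 + 388 = 1722 billion.

$1,722 billion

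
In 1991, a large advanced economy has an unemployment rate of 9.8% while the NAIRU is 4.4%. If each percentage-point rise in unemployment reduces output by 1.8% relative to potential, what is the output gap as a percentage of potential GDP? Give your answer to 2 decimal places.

-9.72%

The unemployment gap is 9.8 - 4.4 = 5.4 percentage points.
Okun's law gives an output gap of -1.8 × 5.4 = -9.72%, i.e. 9.72% below potential.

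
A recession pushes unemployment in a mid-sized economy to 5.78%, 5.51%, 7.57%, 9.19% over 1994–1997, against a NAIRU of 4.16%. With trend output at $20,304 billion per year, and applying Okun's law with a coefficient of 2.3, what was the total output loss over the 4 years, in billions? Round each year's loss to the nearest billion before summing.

Year 1994: gap = -2.3 × (5.78 - 4.16) = -3.726%, loss ≈ 20304 × 3.726/100 ≈ 757.
Year 1995: gap = -2.3 × (5.51 - 4.16) = -3.105%, loss ≈ 20304 × 3.105/100 ≈ 630.
Year 1996: gap = -2.3 × (7.57 - 4.16) = -7.843%, loss ≈ 20304 × 7.843/100 ≈ 1592.
Year 1997: gap = -2.3 × (9.19 - 4.16) = -11.569%, loss ≈ 20304 × 11.569/100 ≈ 2349.
Total lost output = 757 + 630 + 1592 + 2349 = 5328 billion.

$5,328 billion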